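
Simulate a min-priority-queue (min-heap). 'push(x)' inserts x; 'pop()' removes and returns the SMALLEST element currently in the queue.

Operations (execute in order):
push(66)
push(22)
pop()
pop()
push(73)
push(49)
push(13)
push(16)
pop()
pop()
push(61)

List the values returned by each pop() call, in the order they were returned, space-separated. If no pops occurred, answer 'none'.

Answer: 22 66 13 16

Derivation:
push(66): heap contents = [66]
push(22): heap contents = [22, 66]
pop() → 22: heap contents = [66]
pop() → 66: heap contents = []
push(73): heap contents = [73]
push(49): heap contents = [49, 73]
push(13): heap contents = [13, 49, 73]
push(16): heap contents = [13, 16, 49, 73]
pop() → 13: heap contents = [16, 49, 73]
pop() → 16: heap contents = [49, 73]
push(61): heap contents = [49, 61, 73]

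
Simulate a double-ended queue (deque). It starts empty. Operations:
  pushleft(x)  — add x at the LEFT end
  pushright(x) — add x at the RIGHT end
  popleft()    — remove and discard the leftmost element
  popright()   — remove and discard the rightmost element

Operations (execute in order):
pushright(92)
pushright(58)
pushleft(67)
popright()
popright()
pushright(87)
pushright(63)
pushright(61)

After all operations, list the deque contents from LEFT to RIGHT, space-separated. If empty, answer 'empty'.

Answer: 67 87 63 61

Derivation:
pushright(92): [92]
pushright(58): [92, 58]
pushleft(67): [67, 92, 58]
popright(): [67, 92]
popright(): [67]
pushright(87): [67, 87]
pushright(63): [67, 87, 63]
pushright(61): [67, 87, 63, 61]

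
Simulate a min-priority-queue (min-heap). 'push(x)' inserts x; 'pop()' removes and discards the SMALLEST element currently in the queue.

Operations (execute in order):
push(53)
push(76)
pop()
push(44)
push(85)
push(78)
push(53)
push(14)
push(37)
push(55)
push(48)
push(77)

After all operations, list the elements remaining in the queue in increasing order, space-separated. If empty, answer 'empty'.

push(53): heap contents = [53]
push(76): heap contents = [53, 76]
pop() → 53: heap contents = [76]
push(44): heap contents = [44, 76]
push(85): heap contents = [44, 76, 85]
push(78): heap contents = [44, 76, 78, 85]
push(53): heap contents = [44, 53, 76, 78, 85]
push(14): heap contents = [14, 44, 53, 76, 78, 85]
push(37): heap contents = [14, 37, 44, 53, 76, 78, 85]
push(55): heap contents = [14, 37, 44, 53, 55, 76, 78, 85]
push(48): heap contents = [14, 37, 44, 48, 53, 55, 76, 78, 85]
push(77): heap contents = [14, 37, 44, 48, 53, 55, 76, 77, 78, 85]

Answer: 14 37 44 48 53 55 76 77 78 85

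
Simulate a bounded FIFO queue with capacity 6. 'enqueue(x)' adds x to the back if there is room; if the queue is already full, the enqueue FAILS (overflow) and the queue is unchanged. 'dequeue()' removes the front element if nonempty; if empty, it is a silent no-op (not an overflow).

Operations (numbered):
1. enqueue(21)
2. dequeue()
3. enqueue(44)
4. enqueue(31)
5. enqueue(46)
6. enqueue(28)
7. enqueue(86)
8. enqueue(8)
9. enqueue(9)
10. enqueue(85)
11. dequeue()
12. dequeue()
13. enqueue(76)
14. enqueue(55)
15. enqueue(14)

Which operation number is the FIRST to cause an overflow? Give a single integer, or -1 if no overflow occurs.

Answer: 9

Derivation:
1. enqueue(21): size=1
2. dequeue(): size=0
3. enqueue(44): size=1
4. enqueue(31): size=2
5. enqueue(46): size=3
6. enqueue(28): size=4
7. enqueue(86): size=5
8. enqueue(8): size=6
9. enqueue(9): size=6=cap → OVERFLOW (fail)
10. enqueue(85): size=6=cap → OVERFLOW (fail)
11. dequeue(): size=5
12. dequeue(): size=4
13. enqueue(76): size=5
14. enqueue(55): size=6
15. enqueue(14): size=6=cap → OVERFLOW (fail)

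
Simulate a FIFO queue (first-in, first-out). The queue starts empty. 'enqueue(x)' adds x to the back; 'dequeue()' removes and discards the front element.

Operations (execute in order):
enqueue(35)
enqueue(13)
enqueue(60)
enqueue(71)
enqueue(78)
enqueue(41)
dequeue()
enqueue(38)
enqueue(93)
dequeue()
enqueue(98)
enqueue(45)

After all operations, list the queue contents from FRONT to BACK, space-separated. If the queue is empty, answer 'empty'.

Answer: 60 71 78 41 38 93 98 45

Derivation:
enqueue(35): [35]
enqueue(13): [35, 13]
enqueue(60): [35, 13, 60]
enqueue(71): [35, 13, 60, 71]
enqueue(78): [35, 13, 60, 71, 78]
enqueue(41): [35, 13, 60, 71, 78, 41]
dequeue(): [13, 60, 71, 78, 41]
enqueue(38): [13, 60, 71, 78, 41, 38]
enqueue(93): [13, 60, 71, 78, 41, 38, 93]
dequeue(): [60, 71, 78, 41, 38, 93]
enqueue(98): [60, 71, 78, 41, 38, 93, 98]
enqueue(45): [60, 71, 78, 41, 38, 93, 98, 45]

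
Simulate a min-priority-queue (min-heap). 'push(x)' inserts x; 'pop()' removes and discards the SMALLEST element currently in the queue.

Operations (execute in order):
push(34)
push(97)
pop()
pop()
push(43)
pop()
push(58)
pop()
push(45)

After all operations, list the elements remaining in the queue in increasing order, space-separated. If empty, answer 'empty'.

Answer: 45

Derivation:
push(34): heap contents = [34]
push(97): heap contents = [34, 97]
pop() → 34: heap contents = [97]
pop() → 97: heap contents = []
push(43): heap contents = [43]
pop() → 43: heap contents = []
push(58): heap contents = [58]
pop() → 58: heap contents = []
push(45): heap contents = [45]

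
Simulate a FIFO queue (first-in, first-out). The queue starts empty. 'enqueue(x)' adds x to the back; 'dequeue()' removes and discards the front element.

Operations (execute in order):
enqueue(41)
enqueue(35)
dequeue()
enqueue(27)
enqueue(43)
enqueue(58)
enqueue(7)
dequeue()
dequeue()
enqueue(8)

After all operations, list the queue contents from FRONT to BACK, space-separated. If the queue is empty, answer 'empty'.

Answer: 43 58 7 8

Derivation:
enqueue(41): [41]
enqueue(35): [41, 35]
dequeue(): [35]
enqueue(27): [35, 27]
enqueue(43): [35, 27, 43]
enqueue(58): [35, 27, 43, 58]
enqueue(7): [35, 27, 43, 58, 7]
dequeue(): [27, 43, 58, 7]
dequeue(): [43, 58, 7]
enqueue(8): [43, 58, 7, 8]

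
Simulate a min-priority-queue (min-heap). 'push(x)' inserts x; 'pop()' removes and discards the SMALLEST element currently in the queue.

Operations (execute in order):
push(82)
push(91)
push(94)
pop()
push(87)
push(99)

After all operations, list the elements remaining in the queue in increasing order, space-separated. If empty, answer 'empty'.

push(82): heap contents = [82]
push(91): heap contents = [82, 91]
push(94): heap contents = [82, 91, 94]
pop() → 82: heap contents = [91, 94]
push(87): heap contents = [87, 91, 94]
push(99): heap contents = [87, 91, 94, 99]

Answer: 87 91 94 99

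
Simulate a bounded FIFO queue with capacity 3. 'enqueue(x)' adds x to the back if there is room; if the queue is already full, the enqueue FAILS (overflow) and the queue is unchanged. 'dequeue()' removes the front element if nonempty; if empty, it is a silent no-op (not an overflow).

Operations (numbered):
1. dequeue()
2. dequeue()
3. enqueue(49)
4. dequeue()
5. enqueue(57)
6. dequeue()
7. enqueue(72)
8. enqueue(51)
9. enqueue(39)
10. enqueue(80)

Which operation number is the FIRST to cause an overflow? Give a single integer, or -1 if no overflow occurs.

Answer: 10

Derivation:
1. dequeue(): empty, no-op, size=0
2. dequeue(): empty, no-op, size=0
3. enqueue(49): size=1
4. dequeue(): size=0
5. enqueue(57): size=1
6. dequeue(): size=0
7. enqueue(72): size=1
8. enqueue(51): size=2
9. enqueue(39): size=3
10. enqueue(80): size=3=cap → OVERFLOW (fail)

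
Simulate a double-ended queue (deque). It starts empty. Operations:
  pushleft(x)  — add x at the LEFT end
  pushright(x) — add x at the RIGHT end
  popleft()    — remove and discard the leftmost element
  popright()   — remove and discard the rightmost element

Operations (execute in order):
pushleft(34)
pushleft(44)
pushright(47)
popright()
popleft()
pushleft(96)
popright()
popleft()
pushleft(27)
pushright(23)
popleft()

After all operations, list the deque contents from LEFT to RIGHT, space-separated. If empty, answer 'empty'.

Answer: 23

Derivation:
pushleft(34): [34]
pushleft(44): [44, 34]
pushright(47): [44, 34, 47]
popright(): [44, 34]
popleft(): [34]
pushleft(96): [96, 34]
popright(): [96]
popleft(): []
pushleft(27): [27]
pushright(23): [27, 23]
popleft(): [23]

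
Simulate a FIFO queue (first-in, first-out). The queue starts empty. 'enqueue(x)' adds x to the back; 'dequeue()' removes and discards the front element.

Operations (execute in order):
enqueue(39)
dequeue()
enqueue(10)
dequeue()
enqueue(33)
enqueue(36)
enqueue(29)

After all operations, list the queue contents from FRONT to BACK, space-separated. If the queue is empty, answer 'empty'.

Answer: 33 36 29

Derivation:
enqueue(39): [39]
dequeue(): []
enqueue(10): [10]
dequeue(): []
enqueue(33): [33]
enqueue(36): [33, 36]
enqueue(29): [33, 36, 29]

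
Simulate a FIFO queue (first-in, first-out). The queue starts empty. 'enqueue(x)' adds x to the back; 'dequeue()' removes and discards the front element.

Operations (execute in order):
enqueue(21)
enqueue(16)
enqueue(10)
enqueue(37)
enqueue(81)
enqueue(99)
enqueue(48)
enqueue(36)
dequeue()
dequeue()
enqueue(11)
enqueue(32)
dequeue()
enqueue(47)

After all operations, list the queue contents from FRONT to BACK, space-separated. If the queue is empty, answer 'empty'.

enqueue(21): [21]
enqueue(16): [21, 16]
enqueue(10): [21, 16, 10]
enqueue(37): [21, 16, 10, 37]
enqueue(81): [21, 16, 10, 37, 81]
enqueue(99): [21, 16, 10, 37, 81, 99]
enqueue(48): [21, 16, 10, 37, 81, 99, 48]
enqueue(36): [21, 16, 10, 37, 81, 99, 48, 36]
dequeue(): [16, 10, 37, 81, 99, 48, 36]
dequeue(): [10, 37, 81, 99, 48, 36]
enqueue(11): [10, 37, 81, 99, 48, 36, 11]
enqueue(32): [10, 37, 81, 99, 48, 36, 11, 32]
dequeue(): [37, 81, 99, 48, 36, 11, 32]
enqueue(47): [37, 81, 99, 48, 36, 11, 32, 47]

Answer: 37 81 99 48 36 11 32 47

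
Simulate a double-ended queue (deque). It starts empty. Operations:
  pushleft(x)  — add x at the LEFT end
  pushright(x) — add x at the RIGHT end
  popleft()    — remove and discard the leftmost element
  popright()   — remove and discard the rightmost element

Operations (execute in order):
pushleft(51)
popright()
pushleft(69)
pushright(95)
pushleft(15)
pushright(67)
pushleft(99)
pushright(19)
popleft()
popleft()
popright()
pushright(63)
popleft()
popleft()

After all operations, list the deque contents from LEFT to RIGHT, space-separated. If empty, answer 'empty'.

Answer: 67 63

Derivation:
pushleft(51): [51]
popright(): []
pushleft(69): [69]
pushright(95): [69, 95]
pushleft(15): [15, 69, 95]
pushright(67): [15, 69, 95, 67]
pushleft(99): [99, 15, 69, 95, 67]
pushright(19): [99, 15, 69, 95, 67, 19]
popleft(): [15, 69, 95, 67, 19]
popleft(): [69, 95, 67, 19]
popright(): [69, 95, 67]
pushright(63): [69, 95, 67, 63]
popleft(): [95, 67, 63]
popleft(): [67, 63]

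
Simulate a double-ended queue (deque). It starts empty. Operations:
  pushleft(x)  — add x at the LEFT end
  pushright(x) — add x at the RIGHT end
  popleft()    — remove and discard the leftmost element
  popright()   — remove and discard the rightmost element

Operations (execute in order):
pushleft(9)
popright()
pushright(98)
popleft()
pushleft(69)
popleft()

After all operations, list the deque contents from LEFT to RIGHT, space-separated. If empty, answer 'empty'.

Answer: empty

Derivation:
pushleft(9): [9]
popright(): []
pushright(98): [98]
popleft(): []
pushleft(69): [69]
popleft(): []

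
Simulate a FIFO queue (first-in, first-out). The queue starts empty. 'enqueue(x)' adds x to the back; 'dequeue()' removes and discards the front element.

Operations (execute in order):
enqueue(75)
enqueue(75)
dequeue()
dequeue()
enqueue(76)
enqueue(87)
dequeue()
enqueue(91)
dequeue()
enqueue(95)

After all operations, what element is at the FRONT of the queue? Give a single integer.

Answer: 91

Derivation:
enqueue(75): queue = [75]
enqueue(75): queue = [75, 75]
dequeue(): queue = [75]
dequeue(): queue = []
enqueue(76): queue = [76]
enqueue(87): queue = [76, 87]
dequeue(): queue = [87]
enqueue(91): queue = [87, 91]
dequeue(): queue = [91]
enqueue(95): queue = [91, 95]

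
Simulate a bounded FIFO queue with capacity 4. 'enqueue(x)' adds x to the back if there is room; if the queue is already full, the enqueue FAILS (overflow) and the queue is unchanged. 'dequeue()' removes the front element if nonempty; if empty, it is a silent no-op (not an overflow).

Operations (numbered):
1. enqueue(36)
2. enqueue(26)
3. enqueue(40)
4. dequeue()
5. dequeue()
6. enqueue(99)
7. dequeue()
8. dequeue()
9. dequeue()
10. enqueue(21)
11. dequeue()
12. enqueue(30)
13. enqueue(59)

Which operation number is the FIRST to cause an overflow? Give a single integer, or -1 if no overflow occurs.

1. enqueue(36): size=1
2. enqueue(26): size=2
3. enqueue(40): size=3
4. dequeue(): size=2
5. dequeue(): size=1
6. enqueue(99): size=2
7. dequeue(): size=1
8. dequeue(): size=0
9. dequeue(): empty, no-op, size=0
10. enqueue(21): size=1
11. dequeue(): size=0
12. enqueue(30): size=1
13. enqueue(59): size=2

Answer: -1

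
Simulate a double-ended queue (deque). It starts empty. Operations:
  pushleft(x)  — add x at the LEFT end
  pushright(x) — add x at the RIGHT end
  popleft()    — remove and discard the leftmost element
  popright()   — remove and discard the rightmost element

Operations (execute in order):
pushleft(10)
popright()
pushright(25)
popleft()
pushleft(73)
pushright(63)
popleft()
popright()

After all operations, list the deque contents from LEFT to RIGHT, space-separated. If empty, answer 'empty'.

Answer: empty

Derivation:
pushleft(10): [10]
popright(): []
pushright(25): [25]
popleft(): []
pushleft(73): [73]
pushright(63): [73, 63]
popleft(): [63]
popright(): []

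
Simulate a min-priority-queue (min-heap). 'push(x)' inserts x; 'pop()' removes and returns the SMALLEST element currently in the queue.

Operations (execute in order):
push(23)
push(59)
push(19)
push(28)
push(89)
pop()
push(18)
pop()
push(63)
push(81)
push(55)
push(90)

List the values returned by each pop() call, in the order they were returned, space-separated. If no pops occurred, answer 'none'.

push(23): heap contents = [23]
push(59): heap contents = [23, 59]
push(19): heap contents = [19, 23, 59]
push(28): heap contents = [19, 23, 28, 59]
push(89): heap contents = [19, 23, 28, 59, 89]
pop() → 19: heap contents = [23, 28, 59, 89]
push(18): heap contents = [18, 23, 28, 59, 89]
pop() → 18: heap contents = [23, 28, 59, 89]
push(63): heap contents = [23, 28, 59, 63, 89]
push(81): heap contents = [23, 28, 59, 63, 81, 89]
push(55): heap contents = [23, 28, 55, 59, 63, 81, 89]
push(90): heap contents = [23, 28, 55, 59, 63, 81, 89, 90]

Answer: 19 18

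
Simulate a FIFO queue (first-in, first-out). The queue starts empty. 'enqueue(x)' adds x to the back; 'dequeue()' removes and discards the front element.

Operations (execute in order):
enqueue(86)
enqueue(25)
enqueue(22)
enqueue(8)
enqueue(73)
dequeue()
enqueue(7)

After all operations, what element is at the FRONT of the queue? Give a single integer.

Answer: 25

Derivation:
enqueue(86): queue = [86]
enqueue(25): queue = [86, 25]
enqueue(22): queue = [86, 25, 22]
enqueue(8): queue = [86, 25, 22, 8]
enqueue(73): queue = [86, 25, 22, 8, 73]
dequeue(): queue = [25, 22, 8, 73]
enqueue(7): queue = [25, 22, 8, 73, 7]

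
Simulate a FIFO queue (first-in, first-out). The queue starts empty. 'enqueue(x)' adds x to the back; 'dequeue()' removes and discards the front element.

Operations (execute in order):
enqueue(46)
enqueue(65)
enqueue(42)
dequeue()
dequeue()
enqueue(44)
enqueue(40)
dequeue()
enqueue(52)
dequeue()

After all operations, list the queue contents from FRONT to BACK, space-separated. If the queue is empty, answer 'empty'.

enqueue(46): [46]
enqueue(65): [46, 65]
enqueue(42): [46, 65, 42]
dequeue(): [65, 42]
dequeue(): [42]
enqueue(44): [42, 44]
enqueue(40): [42, 44, 40]
dequeue(): [44, 40]
enqueue(52): [44, 40, 52]
dequeue(): [40, 52]

Answer: 40 52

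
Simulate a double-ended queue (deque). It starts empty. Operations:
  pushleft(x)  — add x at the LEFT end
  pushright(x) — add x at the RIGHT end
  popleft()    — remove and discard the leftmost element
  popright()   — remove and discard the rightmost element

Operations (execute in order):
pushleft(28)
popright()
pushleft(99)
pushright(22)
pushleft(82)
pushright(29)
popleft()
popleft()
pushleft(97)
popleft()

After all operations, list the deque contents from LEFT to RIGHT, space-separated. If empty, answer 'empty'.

pushleft(28): [28]
popright(): []
pushleft(99): [99]
pushright(22): [99, 22]
pushleft(82): [82, 99, 22]
pushright(29): [82, 99, 22, 29]
popleft(): [99, 22, 29]
popleft(): [22, 29]
pushleft(97): [97, 22, 29]
popleft(): [22, 29]

Answer: 22 29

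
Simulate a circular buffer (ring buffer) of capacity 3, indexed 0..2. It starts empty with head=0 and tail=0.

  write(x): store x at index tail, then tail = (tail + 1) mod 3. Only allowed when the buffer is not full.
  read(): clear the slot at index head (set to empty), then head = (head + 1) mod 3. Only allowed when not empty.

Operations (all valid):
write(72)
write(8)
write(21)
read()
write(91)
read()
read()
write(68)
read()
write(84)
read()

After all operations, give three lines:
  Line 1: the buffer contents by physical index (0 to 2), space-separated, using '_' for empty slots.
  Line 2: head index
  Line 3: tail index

Answer: _ _ 84
2
0

Derivation:
write(72): buf=[72 _ _], head=0, tail=1, size=1
write(8): buf=[72 8 _], head=0, tail=2, size=2
write(21): buf=[72 8 21], head=0, tail=0, size=3
read(): buf=[_ 8 21], head=1, tail=0, size=2
write(91): buf=[91 8 21], head=1, tail=1, size=3
read(): buf=[91 _ 21], head=2, tail=1, size=2
read(): buf=[91 _ _], head=0, tail=1, size=1
write(68): buf=[91 68 _], head=0, tail=2, size=2
read(): buf=[_ 68 _], head=1, tail=2, size=1
write(84): buf=[_ 68 84], head=1, tail=0, size=2
read(): buf=[_ _ 84], head=2, tail=0, size=1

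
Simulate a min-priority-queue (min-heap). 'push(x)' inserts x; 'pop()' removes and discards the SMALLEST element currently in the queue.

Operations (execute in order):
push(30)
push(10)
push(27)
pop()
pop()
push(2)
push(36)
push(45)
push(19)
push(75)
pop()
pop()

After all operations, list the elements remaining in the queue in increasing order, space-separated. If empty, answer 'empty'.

Answer: 30 36 45 75

Derivation:
push(30): heap contents = [30]
push(10): heap contents = [10, 30]
push(27): heap contents = [10, 27, 30]
pop() → 10: heap contents = [27, 30]
pop() → 27: heap contents = [30]
push(2): heap contents = [2, 30]
push(36): heap contents = [2, 30, 36]
push(45): heap contents = [2, 30, 36, 45]
push(19): heap contents = [2, 19, 30, 36, 45]
push(75): heap contents = [2, 19, 30, 36, 45, 75]
pop() → 2: heap contents = [19, 30, 36, 45, 75]
pop() → 19: heap contents = [30, 36, 45, 75]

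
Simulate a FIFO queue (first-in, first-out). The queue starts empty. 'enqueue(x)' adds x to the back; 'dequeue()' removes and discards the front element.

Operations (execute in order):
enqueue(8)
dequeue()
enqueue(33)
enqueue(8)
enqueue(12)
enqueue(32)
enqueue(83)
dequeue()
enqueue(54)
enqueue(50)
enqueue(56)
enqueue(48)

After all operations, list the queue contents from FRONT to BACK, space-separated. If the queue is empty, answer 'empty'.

Answer: 8 12 32 83 54 50 56 48

Derivation:
enqueue(8): [8]
dequeue(): []
enqueue(33): [33]
enqueue(8): [33, 8]
enqueue(12): [33, 8, 12]
enqueue(32): [33, 8, 12, 32]
enqueue(83): [33, 8, 12, 32, 83]
dequeue(): [8, 12, 32, 83]
enqueue(54): [8, 12, 32, 83, 54]
enqueue(50): [8, 12, 32, 83, 54, 50]
enqueue(56): [8, 12, 32, 83, 54, 50, 56]
enqueue(48): [8, 12, 32, 83, 54, 50, 56, 48]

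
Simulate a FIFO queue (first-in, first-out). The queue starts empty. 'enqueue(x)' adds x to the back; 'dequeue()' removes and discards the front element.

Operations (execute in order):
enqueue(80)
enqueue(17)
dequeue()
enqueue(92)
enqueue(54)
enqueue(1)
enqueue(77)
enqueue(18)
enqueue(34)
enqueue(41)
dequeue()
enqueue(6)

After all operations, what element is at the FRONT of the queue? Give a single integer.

Answer: 92

Derivation:
enqueue(80): queue = [80]
enqueue(17): queue = [80, 17]
dequeue(): queue = [17]
enqueue(92): queue = [17, 92]
enqueue(54): queue = [17, 92, 54]
enqueue(1): queue = [17, 92, 54, 1]
enqueue(77): queue = [17, 92, 54, 1, 77]
enqueue(18): queue = [17, 92, 54, 1, 77, 18]
enqueue(34): queue = [17, 92, 54, 1, 77, 18, 34]
enqueue(41): queue = [17, 92, 54, 1, 77, 18, 34, 41]
dequeue(): queue = [92, 54, 1, 77, 18, 34, 41]
enqueue(6): queue = [92, 54, 1, 77, 18, 34, 41, 6]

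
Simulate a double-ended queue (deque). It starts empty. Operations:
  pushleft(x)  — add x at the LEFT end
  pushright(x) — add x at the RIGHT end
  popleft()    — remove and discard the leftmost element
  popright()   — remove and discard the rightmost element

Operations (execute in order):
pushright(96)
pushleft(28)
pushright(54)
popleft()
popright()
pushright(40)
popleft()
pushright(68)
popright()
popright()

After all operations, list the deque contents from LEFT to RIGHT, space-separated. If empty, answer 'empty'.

pushright(96): [96]
pushleft(28): [28, 96]
pushright(54): [28, 96, 54]
popleft(): [96, 54]
popright(): [96]
pushright(40): [96, 40]
popleft(): [40]
pushright(68): [40, 68]
popright(): [40]
popright(): []

Answer: empty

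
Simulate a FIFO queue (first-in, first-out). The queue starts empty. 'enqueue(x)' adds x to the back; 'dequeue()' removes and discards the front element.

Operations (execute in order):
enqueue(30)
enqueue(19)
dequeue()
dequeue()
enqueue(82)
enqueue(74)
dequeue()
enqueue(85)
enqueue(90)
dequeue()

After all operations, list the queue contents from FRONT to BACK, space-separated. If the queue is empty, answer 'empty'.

Answer: 85 90

Derivation:
enqueue(30): [30]
enqueue(19): [30, 19]
dequeue(): [19]
dequeue(): []
enqueue(82): [82]
enqueue(74): [82, 74]
dequeue(): [74]
enqueue(85): [74, 85]
enqueue(90): [74, 85, 90]
dequeue(): [85, 90]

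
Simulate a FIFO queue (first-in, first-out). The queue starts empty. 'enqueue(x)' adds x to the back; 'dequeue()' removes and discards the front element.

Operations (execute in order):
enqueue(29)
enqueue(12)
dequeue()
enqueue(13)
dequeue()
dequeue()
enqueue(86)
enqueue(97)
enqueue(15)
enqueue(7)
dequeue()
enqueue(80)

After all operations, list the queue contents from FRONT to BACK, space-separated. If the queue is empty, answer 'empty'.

Answer: 97 15 7 80

Derivation:
enqueue(29): [29]
enqueue(12): [29, 12]
dequeue(): [12]
enqueue(13): [12, 13]
dequeue(): [13]
dequeue(): []
enqueue(86): [86]
enqueue(97): [86, 97]
enqueue(15): [86, 97, 15]
enqueue(7): [86, 97, 15, 7]
dequeue(): [97, 15, 7]
enqueue(80): [97, 15, 7, 80]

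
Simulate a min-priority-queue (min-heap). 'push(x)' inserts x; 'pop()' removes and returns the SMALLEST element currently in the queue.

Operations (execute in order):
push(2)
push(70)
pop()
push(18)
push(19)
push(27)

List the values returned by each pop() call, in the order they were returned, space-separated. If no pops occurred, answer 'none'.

push(2): heap contents = [2]
push(70): heap contents = [2, 70]
pop() → 2: heap contents = [70]
push(18): heap contents = [18, 70]
push(19): heap contents = [18, 19, 70]
push(27): heap contents = [18, 19, 27, 70]

Answer: 2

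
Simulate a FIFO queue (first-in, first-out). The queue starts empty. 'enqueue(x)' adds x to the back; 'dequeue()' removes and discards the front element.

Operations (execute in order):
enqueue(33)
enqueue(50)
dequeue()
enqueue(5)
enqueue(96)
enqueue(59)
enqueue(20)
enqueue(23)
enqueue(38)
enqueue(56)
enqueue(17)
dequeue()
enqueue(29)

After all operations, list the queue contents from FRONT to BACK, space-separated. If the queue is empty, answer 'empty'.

Answer: 5 96 59 20 23 38 56 17 29

Derivation:
enqueue(33): [33]
enqueue(50): [33, 50]
dequeue(): [50]
enqueue(5): [50, 5]
enqueue(96): [50, 5, 96]
enqueue(59): [50, 5, 96, 59]
enqueue(20): [50, 5, 96, 59, 20]
enqueue(23): [50, 5, 96, 59, 20, 23]
enqueue(38): [50, 5, 96, 59, 20, 23, 38]
enqueue(56): [50, 5, 96, 59, 20, 23, 38, 56]
enqueue(17): [50, 5, 96, 59, 20, 23, 38, 56, 17]
dequeue(): [5, 96, 59, 20, 23, 38, 56, 17]
enqueue(29): [5, 96, 59, 20, 23, 38, 56, 17, 29]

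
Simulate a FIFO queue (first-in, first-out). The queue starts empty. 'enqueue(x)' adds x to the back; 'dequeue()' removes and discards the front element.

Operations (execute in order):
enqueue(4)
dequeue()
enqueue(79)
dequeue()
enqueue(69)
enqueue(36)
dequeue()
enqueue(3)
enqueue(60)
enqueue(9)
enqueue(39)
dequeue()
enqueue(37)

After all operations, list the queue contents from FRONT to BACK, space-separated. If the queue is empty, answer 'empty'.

enqueue(4): [4]
dequeue(): []
enqueue(79): [79]
dequeue(): []
enqueue(69): [69]
enqueue(36): [69, 36]
dequeue(): [36]
enqueue(3): [36, 3]
enqueue(60): [36, 3, 60]
enqueue(9): [36, 3, 60, 9]
enqueue(39): [36, 3, 60, 9, 39]
dequeue(): [3, 60, 9, 39]
enqueue(37): [3, 60, 9, 39, 37]

Answer: 3 60 9 39 37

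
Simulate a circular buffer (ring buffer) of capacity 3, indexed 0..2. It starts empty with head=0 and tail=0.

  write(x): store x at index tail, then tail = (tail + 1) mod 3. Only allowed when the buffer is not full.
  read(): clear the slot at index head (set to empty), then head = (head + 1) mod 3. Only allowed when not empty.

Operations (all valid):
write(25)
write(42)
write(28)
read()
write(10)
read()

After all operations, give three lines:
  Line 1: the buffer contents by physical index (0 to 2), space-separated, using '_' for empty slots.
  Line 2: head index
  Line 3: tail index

Answer: 10 _ 28
2
1

Derivation:
write(25): buf=[25 _ _], head=0, tail=1, size=1
write(42): buf=[25 42 _], head=0, tail=2, size=2
write(28): buf=[25 42 28], head=0, tail=0, size=3
read(): buf=[_ 42 28], head=1, tail=0, size=2
write(10): buf=[10 42 28], head=1, tail=1, size=3
read(): buf=[10 _ 28], head=2, tail=1, size=2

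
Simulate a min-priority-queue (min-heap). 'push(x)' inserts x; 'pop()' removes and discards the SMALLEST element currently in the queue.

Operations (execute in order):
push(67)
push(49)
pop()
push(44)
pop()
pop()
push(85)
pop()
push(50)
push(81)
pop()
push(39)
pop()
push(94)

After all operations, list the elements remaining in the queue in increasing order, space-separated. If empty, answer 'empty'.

push(67): heap contents = [67]
push(49): heap contents = [49, 67]
pop() → 49: heap contents = [67]
push(44): heap contents = [44, 67]
pop() → 44: heap contents = [67]
pop() → 67: heap contents = []
push(85): heap contents = [85]
pop() → 85: heap contents = []
push(50): heap contents = [50]
push(81): heap contents = [50, 81]
pop() → 50: heap contents = [81]
push(39): heap contents = [39, 81]
pop() → 39: heap contents = [81]
push(94): heap contents = [81, 94]

Answer: 81 94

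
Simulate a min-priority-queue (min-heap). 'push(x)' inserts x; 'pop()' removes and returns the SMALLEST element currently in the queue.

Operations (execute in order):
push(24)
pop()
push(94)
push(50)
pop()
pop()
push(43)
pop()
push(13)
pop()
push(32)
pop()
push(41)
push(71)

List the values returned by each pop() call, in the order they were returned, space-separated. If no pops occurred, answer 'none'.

push(24): heap contents = [24]
pop() → 24: heap contents = []
push(94): heap contents = [94]
push(50): heap contents = [50, 94]
pop() → 50: heap contents = [94]
pop() → 94: heap contents = []
push(43): heap contents = [43]
pop() → 43: heap contents = []
push(13): heap contents = [13]
pop() → 13: heap contents = []
push(32): heap contents = [32]
pop() → 32: heap contents = []
push(41): heap contents = [41]
push(71): heap contents = [41, 71]

Answer: 24 50 94 43 13 32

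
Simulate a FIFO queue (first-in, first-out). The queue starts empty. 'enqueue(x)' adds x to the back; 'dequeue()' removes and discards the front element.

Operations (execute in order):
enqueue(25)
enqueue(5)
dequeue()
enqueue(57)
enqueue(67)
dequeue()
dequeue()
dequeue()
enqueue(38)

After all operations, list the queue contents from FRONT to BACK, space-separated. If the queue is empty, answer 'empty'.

Answer: 38

Derivation:
enqueue(25): [25]
enqueue(5): [25, 5]
dequeue(): [5]
enqueue(57): [5, 57]
enqueue(67): [5, 57, 67]
dequeue(): [57, 67]
dequeue(): [67]
dequeue(): []
enqueue(38): [38]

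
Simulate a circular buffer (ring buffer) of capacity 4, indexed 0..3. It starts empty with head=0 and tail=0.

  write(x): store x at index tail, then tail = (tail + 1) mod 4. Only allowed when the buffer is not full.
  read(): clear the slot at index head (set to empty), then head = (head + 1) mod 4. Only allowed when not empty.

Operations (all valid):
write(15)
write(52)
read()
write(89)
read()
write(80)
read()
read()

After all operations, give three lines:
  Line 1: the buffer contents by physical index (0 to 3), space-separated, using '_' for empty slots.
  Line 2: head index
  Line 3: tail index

write(15): buf=[15 _ _ _], head=0, tail=1, size=1
write(52): buf=[15 52 _ _], head=0, tail=2, size=2
read(): buf=[_ 52 _ _], head=1, tail=2, size=1
write(89): buf=[_ 52 89 _], head=1, tail=3, size=2
read(): buf=[_ _ 89 _], head=2, tail=3, size=1
write(80): buf=[_ _ 89 80], head=2, tail=0, size=2
read(): buf=[_ _ _ 80], head=3, tail=0, size=1
read(): buf=[_ _ _ _], head=0, tail=0, size=0

Answer: _ _ _ _
0
0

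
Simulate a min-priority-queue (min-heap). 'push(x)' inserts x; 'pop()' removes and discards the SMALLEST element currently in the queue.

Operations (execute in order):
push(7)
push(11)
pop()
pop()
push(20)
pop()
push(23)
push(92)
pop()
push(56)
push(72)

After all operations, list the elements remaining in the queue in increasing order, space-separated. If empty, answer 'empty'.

Answer: 56 72 92

Derivation:
push(7): heap contents = [7]
push(11): heap contents = [7, 11]
pop() → 7: heap contents = [11]
pop() → 11: heap contents = []
push(20): heap contents = [20]
pop() → 20: heap contents = []
push(23): heap contents = [23]
push(92): heap contents = [23, 92]
pop() → 23: heap contents = [92]
push(56): heap contents = [56, 92]
push(72): heap contents = [56, 72, 92]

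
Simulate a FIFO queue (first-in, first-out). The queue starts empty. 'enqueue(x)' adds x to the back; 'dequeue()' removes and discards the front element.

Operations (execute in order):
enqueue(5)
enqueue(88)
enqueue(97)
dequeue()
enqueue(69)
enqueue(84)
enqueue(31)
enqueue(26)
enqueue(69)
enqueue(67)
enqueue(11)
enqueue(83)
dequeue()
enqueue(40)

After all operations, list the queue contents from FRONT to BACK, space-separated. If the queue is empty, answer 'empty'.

Answer: 97 69 84 31 26 69 67 11 83 40

Derivation:
enqueue(5): [5]
enqueue(88): [5, 88]
enqueue(97): [5, 88, 97]
dequeue(): [88, 97]
enqueue(69): [88, 97, 69]
enqueue(84): [88, 97, 69, 84]
enqueue(31): [88, 97, 69, 84, 31]
enqueue(26): [88, 97, 69, 84, 31, 26]
enqueue(69): [88, 97, 69, 84, 31, 26, 69]
enqueue(67): [88, 97, 69, 84, 31, 26, 69, 67]
enqueue(11): [88, 97, 69, 84, 31, 26, 69, 67, 11]
enqueue(83): [88, 97, 69, 84, 31, 26, 69, 67, 11, 83]
dequeue(): [97, 69, 84, 31, 26, 69, 67, 11, 83]
enqueue(40): [97, 69, 84, 31, 26, 69, 67, 11, 83, 40]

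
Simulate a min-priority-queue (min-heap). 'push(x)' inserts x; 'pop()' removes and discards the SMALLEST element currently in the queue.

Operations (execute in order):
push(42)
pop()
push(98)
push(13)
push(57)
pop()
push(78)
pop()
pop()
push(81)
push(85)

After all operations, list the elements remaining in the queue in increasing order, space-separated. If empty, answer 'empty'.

Answer: 81 85 98

Derivation:
push(42): heap contents = [42]
pop() → 42: heap contents = []
push(98): heap contents = [98]
push(13): heap contents = [13, 98]
push(57): heap contents = [13, 57, 98]
pop() → 13: heap contents = [57, 98]
push(78): heap contents = [57, 78, 98]
pop() → 57: heap contents = [78, 98]
pop() → 78: heap contents = [98]
push(81): heap contents = [81, 98]
push(85): heap contents = [81, 85, 98]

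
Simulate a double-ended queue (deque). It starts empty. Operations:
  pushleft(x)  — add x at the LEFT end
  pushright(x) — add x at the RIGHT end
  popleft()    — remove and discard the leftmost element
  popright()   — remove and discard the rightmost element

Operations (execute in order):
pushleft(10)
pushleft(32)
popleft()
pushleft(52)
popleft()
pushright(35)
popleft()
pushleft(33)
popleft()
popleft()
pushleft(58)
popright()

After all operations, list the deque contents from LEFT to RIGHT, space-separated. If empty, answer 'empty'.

pushleft(10): [10]
pushleft(32): [32, 10]
popleft(): [10]
pushleft(52): [52, 10]
popleft(): [10]
pushright(35): [10, 35]
popleft(): [35]
pushleft(33): [33, 35]
popleft(): [35]
popleft(): []
pushleft(58): [58]
popright(): []

Answer: empty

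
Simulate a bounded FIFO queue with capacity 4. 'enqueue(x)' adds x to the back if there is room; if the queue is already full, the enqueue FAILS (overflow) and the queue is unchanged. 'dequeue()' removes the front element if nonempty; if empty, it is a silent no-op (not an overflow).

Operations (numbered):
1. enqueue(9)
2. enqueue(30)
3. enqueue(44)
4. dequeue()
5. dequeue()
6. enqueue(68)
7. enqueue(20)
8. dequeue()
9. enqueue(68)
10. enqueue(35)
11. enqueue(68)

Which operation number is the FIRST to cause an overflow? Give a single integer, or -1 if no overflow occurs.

Answer: 11

Derivation:
1. enqueue(9): size=1
2. enqueue(30): size=2
3. enqueue(44): size=3
4. dequeue(): size=2
5. dequeue(): size=1
6. enqueue(68): size=2
7. enqueue(20): size=3
8. dequeue(): size=2
9. enqueue(68): size=3
10. enqueue(35): size=4
11. enqueue(68): size=4=cap → OVERFLOW (fail)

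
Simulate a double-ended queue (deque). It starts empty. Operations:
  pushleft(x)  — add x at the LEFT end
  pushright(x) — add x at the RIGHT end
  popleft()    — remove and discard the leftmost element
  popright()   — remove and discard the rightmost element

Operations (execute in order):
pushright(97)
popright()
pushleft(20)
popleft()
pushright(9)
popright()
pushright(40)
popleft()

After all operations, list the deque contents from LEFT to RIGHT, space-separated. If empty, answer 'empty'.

pushright(97): [97]
popright(): []
pushleft(20): [20]
popleft(): []
pushright(9): [9]
popright(): []
pushright(40): [40]
popleft(): []

Answer: empty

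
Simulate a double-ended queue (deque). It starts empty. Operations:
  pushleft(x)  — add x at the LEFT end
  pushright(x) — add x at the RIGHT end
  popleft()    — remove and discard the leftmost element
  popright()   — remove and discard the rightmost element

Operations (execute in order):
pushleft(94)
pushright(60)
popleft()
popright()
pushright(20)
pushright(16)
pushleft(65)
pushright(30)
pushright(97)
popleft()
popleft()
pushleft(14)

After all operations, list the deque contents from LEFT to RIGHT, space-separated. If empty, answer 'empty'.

Answer: 14 16 30 97

Derivation:
pushleft(94): [94]
pushright(60): [94, 60]
popleft(): [60]
popright(): []
pushright(20): [20]
pushright(16): [20, 16]
pushleft(65): [65, 20, 16]
pushright(30): [65, 20, 16, 30]
pushright(97): [65, 20, 16, 30, 97]
popleft(): [20, 16, 30, 97]
popleft(): [16, 30, 97]
pushleft(14): [14, 16, 30, 97]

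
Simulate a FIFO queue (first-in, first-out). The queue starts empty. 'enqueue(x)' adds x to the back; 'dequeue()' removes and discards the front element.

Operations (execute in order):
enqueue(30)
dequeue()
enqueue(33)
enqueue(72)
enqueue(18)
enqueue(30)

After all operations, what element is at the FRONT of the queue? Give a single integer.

Answer: 33

Derivation:
enqueue(30): queue = [30]
dequeue(): queue = []
enqueue(33): queue = [33]
enqueue(72): queue = [33, 72]
enqueue(18): queue = [33, 72, 18]
enqueue(30): queue = [33, 72, 18, 30]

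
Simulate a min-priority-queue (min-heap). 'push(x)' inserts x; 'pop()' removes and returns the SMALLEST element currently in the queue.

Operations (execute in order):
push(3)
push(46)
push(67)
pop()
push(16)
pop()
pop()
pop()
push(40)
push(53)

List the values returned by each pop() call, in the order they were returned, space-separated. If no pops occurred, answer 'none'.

push(3): heap contents = [3]
push(46): heap contents = [3, 46]
push(67): heap contents = [3, 46, 67]
pop() → 3: heap contents = [46, 67]
push(16): heap contents = [16, 46, 67]
pop() → 16: heap contents = [46, 67]
pop() → 46: heap contents = [67]
pop() → 67: heap contents = []
push(40): heap contents = [40]
push(53): heap contents = [40, 53]

Answer: 3 16 46 67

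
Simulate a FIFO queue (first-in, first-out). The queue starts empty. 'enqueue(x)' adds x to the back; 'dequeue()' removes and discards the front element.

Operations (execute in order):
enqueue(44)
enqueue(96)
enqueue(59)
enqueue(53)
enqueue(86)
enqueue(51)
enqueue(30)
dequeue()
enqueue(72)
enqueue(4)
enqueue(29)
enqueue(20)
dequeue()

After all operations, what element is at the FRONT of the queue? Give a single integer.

enqueue(44): queue = [44]
enqueue(96): queue = [44, 96]
enqueue(59): queue = [44, 96, 59]
enqueue(53): queue = [44, 96, 59, 53]
enqueue(86): queue = [44, 96, 59, 53, 86]
enqueue(51): queue = [44, 96, 59, 53, 86, 51]
enqueue(30): queue = [44, 96, 59, 53, 86, 51, 30]
dequeue(): queue = [96, 59, 53, 86, 51, 30]
enqueue(72): queue = [96, 59, 53, 86, 51, 30, 72]
enqueue(4): queue = [96, 59, 53, 86, 51, 30, 72, 4]
enqueue(29): queue = [96, 59, 53, 86, 51, 30, 72, 4, 29]
enqueue(20): queue = [96, 59, 53, 86, 51, 30, 72, 4, 29, 20]
dequeue(): queue = [59, 53, 86, 51, 30, 72, 4, 29, 20]

Answer: 59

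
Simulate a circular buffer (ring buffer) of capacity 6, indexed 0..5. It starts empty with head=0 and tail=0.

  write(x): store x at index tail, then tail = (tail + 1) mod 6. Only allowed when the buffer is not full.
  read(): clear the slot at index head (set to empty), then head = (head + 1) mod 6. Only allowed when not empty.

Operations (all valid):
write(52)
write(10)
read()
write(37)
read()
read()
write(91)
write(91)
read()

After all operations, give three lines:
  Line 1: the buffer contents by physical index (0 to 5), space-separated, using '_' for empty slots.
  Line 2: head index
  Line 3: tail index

write(52): buf=[52 _ _ _ _ _], head=0, tail=1, size=1
write(10): buf=[52 10 _ _ _ _], head=0, tail=2, size=2
read(): buf=[_ 10 _ _ _ _], head=1, tail=2, size=1
write(37): buf=[_ 10 37 _ _ _], head=1, tail=3, size=2
read(): buf=[_ _ 37 _ _ _], head=2, tail=3, size=1
read(): buf=[_ _ _ _ _ _], head=3, tail=3, size=0
write(91): buf=[_ _ _ 91 _ _], head=3, tail=4, size=1
write(91): buf=[_ _ _ 91 91 _], head=3, tail=5, size=2
read(): buf=[_ _ _ _ 91 _], head=4, tail=5, size=1

Answer: _ _ _ _ 91 _
4
5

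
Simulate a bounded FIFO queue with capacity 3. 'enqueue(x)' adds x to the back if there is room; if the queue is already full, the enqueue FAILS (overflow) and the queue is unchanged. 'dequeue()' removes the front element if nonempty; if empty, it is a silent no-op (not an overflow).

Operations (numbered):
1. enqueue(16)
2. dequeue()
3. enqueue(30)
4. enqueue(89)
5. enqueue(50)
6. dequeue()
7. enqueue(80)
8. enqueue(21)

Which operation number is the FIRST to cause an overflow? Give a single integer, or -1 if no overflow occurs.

1. enqueue(16): size=1
2. dequeue(): size=0
3. enqueue(30): size=1
4. enqueue(89): size=2
5. enqueue(50): size=3
6. dequeue(): size=2
7. enqueue(80): size=3
8. enqueue(21): size=3=cap → OVERFLOW (fail)

Answer: 8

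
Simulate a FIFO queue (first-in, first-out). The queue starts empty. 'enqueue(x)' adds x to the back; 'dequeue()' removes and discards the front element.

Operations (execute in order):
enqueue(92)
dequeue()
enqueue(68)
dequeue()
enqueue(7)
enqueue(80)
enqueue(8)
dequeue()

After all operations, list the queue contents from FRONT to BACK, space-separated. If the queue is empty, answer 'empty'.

enqueue(92): [92]
dequeue(): []
enqueue(68): [68]
dequeue(): []
enqueue(7): [7]
enqueue(80): [7, 80]
enqueue(8): [7, 80, 8]
dequeue(): [80, 8]

Answer: 80 8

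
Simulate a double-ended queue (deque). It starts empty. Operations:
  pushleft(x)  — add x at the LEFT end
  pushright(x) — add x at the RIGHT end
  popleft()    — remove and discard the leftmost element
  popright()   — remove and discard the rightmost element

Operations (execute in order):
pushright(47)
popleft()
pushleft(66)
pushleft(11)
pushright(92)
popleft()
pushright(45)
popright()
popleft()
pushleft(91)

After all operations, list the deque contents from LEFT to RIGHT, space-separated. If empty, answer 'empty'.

Answer: 91 92

Derivation:
pushright(47): [47]
popleft(): []
pushleft(66): [66]
pushleft(11): [11, 66]
pushright(92): [11, 66, 92]
popleft(): [66, 92]
pushright(45): [66, 92, 45]
popright(): [66, 92]
popleft(): [92]
pushleft(91): [91, 92]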